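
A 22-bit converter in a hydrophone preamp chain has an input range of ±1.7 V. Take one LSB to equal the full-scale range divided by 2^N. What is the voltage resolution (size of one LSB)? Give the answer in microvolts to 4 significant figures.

0.8106 µV

Span: 1.7 V − (-1.7 V) = 3.4 V.
There are 2^22 = 4194304 steps.
One LSB is 3.4 V / 4194304 = 0.8106 µV.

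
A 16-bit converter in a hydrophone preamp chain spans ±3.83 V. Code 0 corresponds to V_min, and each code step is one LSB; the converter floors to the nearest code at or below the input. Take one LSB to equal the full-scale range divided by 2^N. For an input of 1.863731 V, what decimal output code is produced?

48713

The full-scale span is 3.83 − (-3.83) = 7.66 V. LSB = 7.66 V / 2^16 ≈ 116.9 µV.
code = ⌊(V_in − V_min)/LSB⌋ = ⌊(V_in − V_min) × 2^16 / range⌋
     = ⌊(1.863731 − (-3.83)) × 65536 / 7.66⌋ = ⌊5.693731 × 65536/7.66⌋
     = ⌊48713.362⌋ = 48713.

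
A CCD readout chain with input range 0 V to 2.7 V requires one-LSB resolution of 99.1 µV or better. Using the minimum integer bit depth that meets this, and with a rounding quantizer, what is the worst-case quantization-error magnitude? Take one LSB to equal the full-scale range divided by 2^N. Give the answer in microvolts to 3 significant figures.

Range is 2.7 V.
Need 2^N ≥ 2.7 V / 99.1 µV = 27250 → N_min = 15.
LSB = 2.7 V ÷ 2^15 = 2.7/32768 V = 82.397 µV.
Half an LSB is 41.2 µV.

41.2 µV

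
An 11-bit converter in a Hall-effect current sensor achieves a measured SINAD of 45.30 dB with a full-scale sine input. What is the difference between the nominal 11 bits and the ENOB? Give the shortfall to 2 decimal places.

ENOB = (SINAD − 1.76)/6.02 = (45.30 − 1.76)/6.02 = 7.2326 bits.
11 − 7.2326 = 3.77 bits below nominal.

3.77 bits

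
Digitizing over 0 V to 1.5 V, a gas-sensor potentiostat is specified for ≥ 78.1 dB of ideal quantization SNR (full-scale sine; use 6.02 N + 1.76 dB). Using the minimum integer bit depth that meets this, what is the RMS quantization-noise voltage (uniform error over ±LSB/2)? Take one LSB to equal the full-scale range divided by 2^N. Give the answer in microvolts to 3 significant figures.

52.9 µV

Full-scale range = 1.5 V.
Required N = ⌈(78.1 − 1.76)/6.02⌉ = ⌈12.681⌉ = 13.
One LSB is 1.5 V / 8192 = 183.11 µV.
σ_q = LSB/√12 = 183.11 µV/3.4641 = 52.9 µV.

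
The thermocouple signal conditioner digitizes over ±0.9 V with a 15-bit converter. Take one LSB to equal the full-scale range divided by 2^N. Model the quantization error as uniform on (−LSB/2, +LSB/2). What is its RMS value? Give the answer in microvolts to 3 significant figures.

Span: 0.9 V − (-0.9 V) = 1.8 V.
LSB = 1.8 V / 2^15 = 54.932 µV.
For a uniform distribution on [−LSB/2, +LSB/2], V_rms = LSB/√12 = 54.932 µV/3.4641 = 15.9 µV.

15.9 µV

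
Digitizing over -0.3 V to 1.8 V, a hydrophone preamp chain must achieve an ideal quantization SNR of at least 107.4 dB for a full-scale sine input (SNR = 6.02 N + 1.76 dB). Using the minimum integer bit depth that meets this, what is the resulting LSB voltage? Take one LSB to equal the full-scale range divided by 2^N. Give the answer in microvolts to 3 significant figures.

Full-scale range = 1.8 V − (-0.3 V) = 2.1 V.
Required N = ⌈(107.4 − 1.76)/6.02⌉ = ⌈17.548⌉ = 18.
Step size = 2.1/262144 V = 8.01 µV.

8.01 µV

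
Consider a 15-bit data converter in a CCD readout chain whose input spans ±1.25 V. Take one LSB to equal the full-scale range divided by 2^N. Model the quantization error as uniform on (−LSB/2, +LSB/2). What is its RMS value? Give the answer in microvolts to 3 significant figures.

The full-scale span is 1.25 − (-1.25) = 2.5 V.
Step size = 2.5/32768 V = 76.294 µV.
V_rms = LSB/√12 = 76.294 µV / √12 = 22.0 µV.

22.0 µV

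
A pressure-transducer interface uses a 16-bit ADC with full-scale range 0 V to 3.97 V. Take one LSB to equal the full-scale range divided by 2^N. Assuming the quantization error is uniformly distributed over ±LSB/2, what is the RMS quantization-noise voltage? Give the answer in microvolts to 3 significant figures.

Span = 3.97 V.
One LSB is 3.97 V / 65536 = 60.577 µV.
V_rms = LSB/√12 = 60.577 µV / √12 = 17.5 µV.

17.5 µV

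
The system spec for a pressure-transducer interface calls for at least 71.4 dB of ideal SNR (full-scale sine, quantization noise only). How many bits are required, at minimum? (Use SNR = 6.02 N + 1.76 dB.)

12 bits

N ≥ (71.4 − 1.76)/6.02 = 11.568 → N_min = 12.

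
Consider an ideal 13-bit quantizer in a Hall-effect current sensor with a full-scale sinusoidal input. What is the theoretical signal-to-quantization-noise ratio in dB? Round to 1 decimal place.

SNR = 6.02·13 + 1.76 = 80.02 dB.

80.0 dB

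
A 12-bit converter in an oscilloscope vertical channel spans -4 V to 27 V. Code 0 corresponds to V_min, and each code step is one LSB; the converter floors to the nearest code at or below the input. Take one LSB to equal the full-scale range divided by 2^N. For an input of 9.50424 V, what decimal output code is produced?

Full-scale range = 27 V − (-4 V) = 31 V. LSB = 31 V / 2^12 ≈ 7.568 mV.
V_in − V_min = 9.50424 − (-4) = 13.50424 V.
Divide by LSB: 13.50424 × 4096/31 = 1784.3022.
Truncating gives code 1784.

1784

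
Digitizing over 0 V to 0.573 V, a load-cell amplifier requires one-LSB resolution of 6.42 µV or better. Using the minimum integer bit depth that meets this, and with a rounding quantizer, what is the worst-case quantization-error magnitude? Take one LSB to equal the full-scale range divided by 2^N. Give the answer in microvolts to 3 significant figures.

V_FS = 0.573 V.
Need 2^N ≥ 0.573 V / 6.42 µV = 89250 → N_min = 17.
Step size = 0.573/131072 V = 4.3716 µV.
Max error for round-to-nearest is LSB/2 = 2.19 µV.

2.19 µV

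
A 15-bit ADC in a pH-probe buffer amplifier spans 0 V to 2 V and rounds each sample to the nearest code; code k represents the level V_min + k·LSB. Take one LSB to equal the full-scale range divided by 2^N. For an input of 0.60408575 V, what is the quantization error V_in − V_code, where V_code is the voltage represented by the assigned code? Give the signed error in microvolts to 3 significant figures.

+20.8 µV

Full-scale range = 2 V. LSB = 2 V / 2^15 ≈ 61.04 µV.
(V_in − V_min)/LSB = (0.60408575 − (0)) × 32768/2 = 9897.3409 → nearest code k = 9897.
V_code = 0 + (9897/32768) × 2 = 0.60406494141 V.
V_in − V_code = 0.60408575 − (0.60406494141) = +20.8 µV.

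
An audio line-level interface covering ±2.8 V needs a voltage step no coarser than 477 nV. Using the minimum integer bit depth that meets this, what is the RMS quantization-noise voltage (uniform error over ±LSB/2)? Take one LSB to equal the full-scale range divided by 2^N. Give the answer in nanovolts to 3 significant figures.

Full-scale range = 2.8 V − (-2.8 V) = 5.6 V.
Levels needed ≥ 5.6/477 nV = 1.174e7. 2^24 = 16777216 suffices, so N_min = 24.
Step size = 5.6/16777216 V = 333.79 nV.
V_rms = LSB/√12 = 96.4 nV.

96.4 nV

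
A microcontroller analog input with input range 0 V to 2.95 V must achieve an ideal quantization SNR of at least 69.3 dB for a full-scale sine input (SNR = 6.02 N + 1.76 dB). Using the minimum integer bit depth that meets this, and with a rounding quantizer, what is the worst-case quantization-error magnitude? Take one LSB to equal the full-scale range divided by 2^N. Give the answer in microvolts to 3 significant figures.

360 µV

Range is 2.95 V.
N ≥ (69.3 − 1.76)/6.02 = 11.219 → N_min = 12.
LSB = 2.95 V ÷ 2^12 = 2.95/4096 V = 0.72021 mV.
Half an LSB is 360 µV.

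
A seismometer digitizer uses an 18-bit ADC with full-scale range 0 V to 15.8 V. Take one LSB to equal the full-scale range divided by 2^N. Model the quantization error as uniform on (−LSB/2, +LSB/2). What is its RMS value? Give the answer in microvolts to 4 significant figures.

Range is 15.8 V.
Step size = 15.8/262144 V = 60.2722 µV.
σ_q = LSB/√12 = 60.2722 µV/3.4641 = 17.40 µV.

17.40 µV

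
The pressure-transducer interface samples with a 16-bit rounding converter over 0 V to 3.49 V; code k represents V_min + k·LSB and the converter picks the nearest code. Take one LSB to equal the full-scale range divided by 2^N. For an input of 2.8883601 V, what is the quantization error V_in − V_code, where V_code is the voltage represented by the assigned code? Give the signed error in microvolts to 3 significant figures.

Range is 3.49 V. LSB = 3.49 V / 2^16 ≈ 53.25 µV.
Position in LSBs: (2.8883601 − (0)) × 65536/3.49 = 54238.2715; rounding gives k = 54238.
V_code = V_min + k × range/2^16 = 0 + 54238 × 3.49/65536 = 2.8883456421 V.
e = 2.8883601 − (2.8883456421) = +14.5 µV.

+14.5 µV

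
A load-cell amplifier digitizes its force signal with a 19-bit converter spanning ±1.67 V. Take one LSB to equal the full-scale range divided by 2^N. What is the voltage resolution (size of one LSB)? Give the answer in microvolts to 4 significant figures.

Full-scale range = 1.67 V − (-1.67 V) = 3.34 V.
There are 2^19 = 524288 steps.
Step size = 3.34/524288 V = 6.371 µV.

6.371 µV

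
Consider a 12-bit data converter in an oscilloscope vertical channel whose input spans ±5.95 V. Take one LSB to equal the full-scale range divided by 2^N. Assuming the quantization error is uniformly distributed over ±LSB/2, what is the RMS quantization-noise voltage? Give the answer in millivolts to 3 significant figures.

0.839 mV

Span: 5.95 V − (-5.95 V) = 11.9 V.
LSB = 11.9 V ÷ 2^12 = 11.9/4096 V = 2.9053 mV.
σ_q = LSB/√12 = 2.9053 mV/3.4641 = 0.839 mV.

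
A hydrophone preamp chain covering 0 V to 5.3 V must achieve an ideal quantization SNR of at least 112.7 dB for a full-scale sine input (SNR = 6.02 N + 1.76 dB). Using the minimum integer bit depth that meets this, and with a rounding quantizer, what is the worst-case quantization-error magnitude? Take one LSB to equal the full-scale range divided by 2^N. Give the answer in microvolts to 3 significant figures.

5.05 µV

V_FS = 5.3 V.
Solving 6.02 N ≥ 112.7 − 1.76: N ≥ 18.429. Round up → N = 19.
Step size = 5.3/524288 V = 10.109 µV.
Half an LSB is 5.05 µV.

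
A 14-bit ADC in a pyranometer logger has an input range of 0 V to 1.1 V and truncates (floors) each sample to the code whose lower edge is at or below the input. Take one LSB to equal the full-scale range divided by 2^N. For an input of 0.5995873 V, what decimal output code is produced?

Range is 1.1 V. LSB = 1.1 V / 2^14 ≈ 67.14 µV.
V_in − V_min = 0.5995873 − (0) = 0.5995873 V.
Divide by LSB: 0.5995873 × 16384/1.1 = 8930.5803.
Truncating gives code 8930.

8930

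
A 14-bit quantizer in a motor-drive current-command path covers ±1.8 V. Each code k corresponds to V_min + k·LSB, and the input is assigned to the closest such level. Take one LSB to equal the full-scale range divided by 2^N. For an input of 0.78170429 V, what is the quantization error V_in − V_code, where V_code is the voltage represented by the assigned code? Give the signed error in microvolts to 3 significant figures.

−82.8 µV

Full-scale range = 1.8 V − (-1.8 V) = 3.6 V. LSB = 3.6 V / 2^14 ≈ 219.7 µV.
Position in LSBs: (0.78170429 − (-1.8)) × 16384/3.6 = 11749.6231; rounding gives k = 11750.
V_code = V_min + k × range/2^14 = -1.8 + 11750 × 3.6/16384 = 0.78178710938 V.
e = 0.78170429 − (0.78178710938) = −82.8 µV.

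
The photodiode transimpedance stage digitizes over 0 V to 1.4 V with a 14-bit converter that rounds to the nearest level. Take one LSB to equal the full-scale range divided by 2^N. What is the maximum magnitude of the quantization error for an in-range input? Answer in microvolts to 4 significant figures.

Range is 1.4 V.
One LSB is 1.4 V / 16384 = 85.4492 µV.
|e|_max = LSB/2 = 42.72 µV.

42.72 µV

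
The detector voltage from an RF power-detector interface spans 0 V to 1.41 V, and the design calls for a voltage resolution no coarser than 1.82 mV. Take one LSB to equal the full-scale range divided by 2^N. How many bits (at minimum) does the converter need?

10 bits

V_FS = 1.41 V.
Required number of levels: 1.41/1.82 mV = 774.73; smallest N with 2^N ≥ that is 10.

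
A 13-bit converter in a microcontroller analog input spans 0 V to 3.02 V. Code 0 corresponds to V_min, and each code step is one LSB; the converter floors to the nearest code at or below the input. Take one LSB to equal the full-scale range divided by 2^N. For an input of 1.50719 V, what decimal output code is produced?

Range is 3.02 V. LSB = 3.02 V / 2^13 ≈ 368.7 µV.
code = ⌊(V_in − V_min)/LSB⌋ = ⌊(V_in − V_min) × 2^13 / range⌋
     = ⌊(1.50719 − (0)) × 8192 / 3.02⌋ = ⌊1.50719 × 8192/3.02⌋
     = ⌊4088.378⌋ = 4088.

4088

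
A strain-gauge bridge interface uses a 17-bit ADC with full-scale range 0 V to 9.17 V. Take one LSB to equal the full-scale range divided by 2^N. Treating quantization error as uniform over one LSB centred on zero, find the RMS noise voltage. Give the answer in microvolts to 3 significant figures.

V_FS = 9.17 V.
One LSB is 9.17 V / 131072 = 69.962 µV.
V_rms = LSB/√12 = 69.962 µV / √12 = 20.2 µV.

20.2 µV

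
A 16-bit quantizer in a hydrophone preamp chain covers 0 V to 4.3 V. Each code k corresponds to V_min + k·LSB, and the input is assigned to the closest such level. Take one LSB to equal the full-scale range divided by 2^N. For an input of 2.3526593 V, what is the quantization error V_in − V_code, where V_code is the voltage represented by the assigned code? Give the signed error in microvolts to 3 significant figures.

V_FS = 4.3 V. LSB = 4.3 V / 2^16 ≈ 65.61 µV.
(V_in − V_min)/LSB = (2.3526593 − (0)) × 65536/4.3 = 35856.7163 → nearest code k = 35857.
Reconstructed level: 0 + 35857 × 4.3/65536 V = 2.3526779175 V.
e = 2.3526593 − (2.3526779175) = −18.6 µV.

−18.6 µV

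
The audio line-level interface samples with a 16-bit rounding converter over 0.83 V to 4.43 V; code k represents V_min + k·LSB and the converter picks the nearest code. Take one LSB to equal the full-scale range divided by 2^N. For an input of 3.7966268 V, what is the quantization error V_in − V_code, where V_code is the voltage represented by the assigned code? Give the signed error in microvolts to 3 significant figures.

The full-scale span is 4.43 − (0.83) = 3.6 V. LSB = 3.6 V / 2^16 ≈ 54.93 µV.
(3.7966268 − (0.83)) / LSB = 2.9666268 × 65536/3.6 = 54005.7928. Nearest integer: k = 54006.
V_code = V_min + k × range/2^16 = 0.83 + 54006 × 3.6/65536 = 3.7966381836 V.
e = 3.7966268 − (3.7966381836) = −11.4 µV.

−11.4 µV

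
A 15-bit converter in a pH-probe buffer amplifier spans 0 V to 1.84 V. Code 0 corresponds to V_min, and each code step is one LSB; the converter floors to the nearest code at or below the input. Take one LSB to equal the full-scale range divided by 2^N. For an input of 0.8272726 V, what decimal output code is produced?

14732

Range is 1.84 V. LSB = 1.84 V / 2^15 ≈ 56.15 µV.
code = ⌊(V_in − V_min)/LSB⌋ = ⌊(V_in − V_min) × 2^15 / range⌋
     = ⌊(0.8272726 − (0)) × 32768 / 1.84⌋ = ⌊0.8272726 × 32768/1.84⌋
     = ⌊14732.646⌋ = 14732.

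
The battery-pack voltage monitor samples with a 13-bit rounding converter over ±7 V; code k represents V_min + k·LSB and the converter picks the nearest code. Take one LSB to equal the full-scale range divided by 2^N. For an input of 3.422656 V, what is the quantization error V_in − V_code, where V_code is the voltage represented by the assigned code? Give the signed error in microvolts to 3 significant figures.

Full-scale range = 7 V − (-7 V) = 14 V. LSB = 14 V / 2^13 ≈ 1.709 mV.
Position in LSBs: (3.422656 − (-7)) × 8192/14 = 6098.7427; rounding gives k = 6099.
V_code = -7 + (6099/8192) × 14 = 3.423095703 V.
V_in − V_code = 3.422656 − (3.423095703) = −440 µV.

−440 µV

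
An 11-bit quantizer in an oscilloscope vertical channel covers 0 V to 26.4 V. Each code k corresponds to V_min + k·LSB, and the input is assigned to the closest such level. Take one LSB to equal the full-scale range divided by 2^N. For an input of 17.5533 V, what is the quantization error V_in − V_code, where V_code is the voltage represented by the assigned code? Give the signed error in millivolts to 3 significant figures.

−3.73 mV

Full-scale range = 26.4 V. LSB = 26.4 V / 2^11 ≈ 12.89 mV.
(V_in − V_min)/LSB = (17.5533 − (0)) × 2048/26.4 = 1361.7105 → nearest code k = 1362.
V_code = V_min + k × range/2^11 = 0 + 1362 × 26.4/2048 = 17.55703125 V.
V_in − V_code = 17.5533 − (17.55703125) = −3.73 mV.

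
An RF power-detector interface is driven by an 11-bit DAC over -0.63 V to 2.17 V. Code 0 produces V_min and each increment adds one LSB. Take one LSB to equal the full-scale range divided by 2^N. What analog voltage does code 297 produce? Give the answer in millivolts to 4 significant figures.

-223.9 mV

Span: 2.17 V − (-0.63 V) = 2.8 V. LSB = 2.8 V / 2^11.
Output = V_min + (297/2048) × range = -0.63 + 0.145020 × 2.8 V
      = -0.63 + 0.406055 = -0.223945 V.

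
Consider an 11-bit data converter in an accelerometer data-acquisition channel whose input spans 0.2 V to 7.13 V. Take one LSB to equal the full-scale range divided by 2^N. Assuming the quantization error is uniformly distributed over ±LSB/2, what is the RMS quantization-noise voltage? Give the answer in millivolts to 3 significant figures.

Full-scale range = 7.13 V − (0.2 V) = 6.93 V.
One LSB is 6.93 V / 2048 = 3.3838 mV.
σ_q = LSB/√12 = 3.3838 mV/3.4641 = 0.977 mV.

0.977 mV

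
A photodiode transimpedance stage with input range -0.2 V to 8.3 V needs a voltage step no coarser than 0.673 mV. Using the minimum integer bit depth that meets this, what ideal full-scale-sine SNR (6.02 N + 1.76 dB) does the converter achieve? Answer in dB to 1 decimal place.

Span: 8.3 V − (-0.2 V) = 8.5 V.
Levels needed ≥ 8.5/0.673 mV = 12630. 2^14 = 16384 suffices, so N_min = 14.
6.02(14) + 1.76 = 86.04 dB.

86.0 dB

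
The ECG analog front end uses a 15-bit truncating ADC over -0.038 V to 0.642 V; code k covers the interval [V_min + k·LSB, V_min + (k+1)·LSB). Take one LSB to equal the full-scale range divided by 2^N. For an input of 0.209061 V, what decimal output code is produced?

Full-scale range = 0.642 V − (-0.038 V) = 0.68 V. LSB = 0.68 V / 2^15 ≈ 20.75 µV.
V_in − V_min = 0.209061 − (-0.038) = 0.247061 V.
Divide by LSB: 0.247061 × 32768/0.68 = 11905.4336.
Truncating gives code 11905.

11905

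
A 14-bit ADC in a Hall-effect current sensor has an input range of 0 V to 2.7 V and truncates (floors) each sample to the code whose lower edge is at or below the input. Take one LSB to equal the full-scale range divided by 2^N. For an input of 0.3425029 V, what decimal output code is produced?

2078

Span = 2.7 V. LSB = 2.7 V / 2^14 ≈ 164.8 µV.
V_in − V_min = 0.3425029 − (0) = 0.3425029 V.
Divide by LSB: 0.3425029 × 16384/2.7 = 2078.3583.
Truncating gives code 2078.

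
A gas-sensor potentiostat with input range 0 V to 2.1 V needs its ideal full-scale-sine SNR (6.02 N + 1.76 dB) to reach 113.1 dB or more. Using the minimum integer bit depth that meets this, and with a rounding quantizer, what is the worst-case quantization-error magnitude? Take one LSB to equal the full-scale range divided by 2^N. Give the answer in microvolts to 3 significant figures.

2.00 µV

Span = 2.1 V.
Required N = ⌈(113.1 − 1.76)/6.02⌉ = ⌈18.495⌉ = 19.
Step size = 2.1/524288 V = 4.0054 µV.
Max error for round-to-nearest is LSB/2 = 2.00 µV.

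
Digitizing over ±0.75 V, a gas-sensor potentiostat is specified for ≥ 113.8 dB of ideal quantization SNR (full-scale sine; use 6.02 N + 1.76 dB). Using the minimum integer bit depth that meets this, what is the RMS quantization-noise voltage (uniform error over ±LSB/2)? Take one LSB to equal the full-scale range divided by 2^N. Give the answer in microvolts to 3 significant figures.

0.826 µV

Span: 0.75 V − (-0.75 V) = 1.5 V.
N ≥ (113.8 − 1.76)/6.02 = 18.611 → N_min = 19.
One LSB is 1.5 V / 524288 = 2.8610 µV.
RMS noise = LSB/√12 = 0.826 µV.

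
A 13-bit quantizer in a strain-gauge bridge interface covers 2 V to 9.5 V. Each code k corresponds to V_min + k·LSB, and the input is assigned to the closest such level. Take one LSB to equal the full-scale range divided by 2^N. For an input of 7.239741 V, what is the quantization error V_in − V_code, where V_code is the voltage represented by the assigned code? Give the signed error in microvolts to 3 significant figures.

Full-scale range = 9.5 V − (2 V) = 7.5 V. LSB = 7.5 V / 2^13 ≈ 0.9155 mV.
(7.239741 − (2)) / LSB = 5.239741 × 8192/7.5 = 5723.1944. Nearest integer: k = 5723.
V_code = 2 + (5723/8192) × 7.5 = 7.239562988 V.
V_in − V_code = 7.239741 − (7.239562988) = +178 µV.

+178 µV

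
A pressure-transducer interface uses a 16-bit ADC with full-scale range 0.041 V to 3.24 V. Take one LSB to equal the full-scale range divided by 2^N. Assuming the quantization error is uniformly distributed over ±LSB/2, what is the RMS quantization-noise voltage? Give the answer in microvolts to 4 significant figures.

14.09 µV

Full-scale range = 3.24 V − (0.041 V) = 3.199 V.
LSB = 3.199 V / 2^16 = 48.8129 µV.
RMS of a uniform error over width LSB is LSB/√12 = 14.09 µV.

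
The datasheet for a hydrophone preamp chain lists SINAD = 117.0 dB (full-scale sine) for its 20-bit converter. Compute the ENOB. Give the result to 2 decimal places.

19.14 bits

(117.0 − 1.76) / 6.02 = 115.24/6.02 = 19.1429 effective bits.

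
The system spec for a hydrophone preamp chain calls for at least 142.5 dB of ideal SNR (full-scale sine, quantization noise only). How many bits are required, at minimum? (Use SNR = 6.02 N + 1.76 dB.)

N ≥ (142.5 − 1.76)/6.02 = 23.379 → N_min = 24.

24 bits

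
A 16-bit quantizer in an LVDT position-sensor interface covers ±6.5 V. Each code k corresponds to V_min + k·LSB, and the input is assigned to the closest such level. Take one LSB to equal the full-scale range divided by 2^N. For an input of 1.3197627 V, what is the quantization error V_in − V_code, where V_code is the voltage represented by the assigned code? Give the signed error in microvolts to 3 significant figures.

Range = 6.5 − (-6.5) = 13 V. LSB = 13 V / 2^16 ≈ 198.4 µV.
(1.3197627 − (-6.5)) / LSB = 7.8197627 × 65536/13 = 39421.2283. Nearest integer: k = 39421.
Reconstructed level: -6.5 + 39421 × 13/65536 V = 1.3197174072 V.
e = 1.3197627 − (1.3197174072) = +45.3 µV.

+45.3 µV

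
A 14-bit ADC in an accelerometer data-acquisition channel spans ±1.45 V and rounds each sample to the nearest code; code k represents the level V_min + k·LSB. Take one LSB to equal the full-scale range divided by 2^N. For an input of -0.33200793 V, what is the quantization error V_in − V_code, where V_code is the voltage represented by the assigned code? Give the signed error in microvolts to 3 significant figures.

+47.7 µV

Full-scale range = 1.45 V − (-1.45 V) = 2.9 V. LSB = 2.9 V / 2^14 ≈ 177.0 µV.
(V_in − V_min)/LSB = (-0.33200793 − (-1.45)) × 16384/2.9 = 6316.2697 → nearest code k = 6316.
V_code = V_min + k × range/2^14 = -1.45 + 6316 × 2.9/16384 = -0.33205566406 V.
V_in − V_code = -0.33200793 − (-0.33205566406) = +47.7 µV.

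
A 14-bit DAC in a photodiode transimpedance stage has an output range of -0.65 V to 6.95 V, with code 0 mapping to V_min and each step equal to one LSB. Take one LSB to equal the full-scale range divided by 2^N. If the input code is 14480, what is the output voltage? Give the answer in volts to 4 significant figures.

6.067 V

Range = 6.95 − (-0.65) = 7.6 V. LSB = 7.6 V / 2^14.
V_out = V_min + code × LSB = -0.65 V + 14480 × 7.6 V / 16384
      = -0.65 V + 6.71680 V = 6.06680 V.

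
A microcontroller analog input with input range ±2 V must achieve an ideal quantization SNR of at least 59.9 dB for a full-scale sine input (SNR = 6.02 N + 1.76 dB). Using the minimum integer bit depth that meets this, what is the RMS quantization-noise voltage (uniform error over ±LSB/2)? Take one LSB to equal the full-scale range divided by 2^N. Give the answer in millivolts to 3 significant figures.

Span: 2 V − (-2 V) = 4 V.
Required N = ⌈(59.9 − 1.76)/6.02⌉ = ⌈9.658⌉ = 10.
One LSB is 4 V / 1024 = 3.9063 mV.
σ_q = LSB/√12 = 3.9063 mV/3.4641 = 1.13 mV.

1.13 mV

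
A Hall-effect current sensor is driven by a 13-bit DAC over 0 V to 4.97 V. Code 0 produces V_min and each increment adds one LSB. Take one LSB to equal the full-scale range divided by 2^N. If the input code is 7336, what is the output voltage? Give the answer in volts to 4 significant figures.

Span = 4.97 V. LSB = 4.97 V / 2^13.
V_out = V_min + code × LSB = 0 V + 7336 × 4.97 V / 8192
      = 0 + 4.45067 = 4.45067 V.

4.451 V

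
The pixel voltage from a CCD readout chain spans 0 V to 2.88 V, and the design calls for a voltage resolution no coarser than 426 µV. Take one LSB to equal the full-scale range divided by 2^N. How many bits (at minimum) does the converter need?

Span = 2.88 V.
Required number of levels: 2.88/426 µV = 6760.6; smallest N with 2^N ≥ that is 13.

13 bits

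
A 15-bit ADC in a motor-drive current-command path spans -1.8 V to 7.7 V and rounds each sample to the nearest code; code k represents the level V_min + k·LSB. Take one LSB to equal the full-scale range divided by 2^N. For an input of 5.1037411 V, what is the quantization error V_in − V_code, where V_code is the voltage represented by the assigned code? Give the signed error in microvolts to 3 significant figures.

Range = 7.7 − (-1.8) = 9.5 V. LSB = 9.5 V / 2^15 ≈ 289.9 µV.
Position in LSBs: (5.1037411 − (-1.8)) × 32768/9.5 = 23812.8198; rounding gives k = 23813.
V_code = V_min + k × range/2^15 = -1.8 + 23813 × 9.5/32768 = 5.1037933350 V.
e = 5.1037411 − (5.1037933350) = −52.2 µV.

−52.2 µV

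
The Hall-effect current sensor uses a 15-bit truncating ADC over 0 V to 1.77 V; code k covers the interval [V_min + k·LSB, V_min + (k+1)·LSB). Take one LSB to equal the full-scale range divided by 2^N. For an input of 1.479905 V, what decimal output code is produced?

Full-scale range = 1.77 V. LSB = 1.77 V / 2^15 ≈ 54.02 µV.
code = ⌊(V_in − V_min)/LSB⌋ = ⌊(V_in − V_min) × 2^15 / range⌋
     = ⌊(1.479905 − (0)) × 32768 / 1.77⌋ = ⌊1.479905 × 32768/1.77⌋
     = ⌊27397.473⌋ = 27397.

27397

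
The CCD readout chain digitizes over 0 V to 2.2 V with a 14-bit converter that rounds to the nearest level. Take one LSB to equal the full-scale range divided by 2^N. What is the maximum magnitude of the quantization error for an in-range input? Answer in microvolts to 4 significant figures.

V_FS = 2.2 V.
LSB = 2.2 V ÷ 2^14 = 2.2/16384 V = 134.277 µV.
A rounding quantizer has |error| ≤ LSB/2 = 67.14 µV.

67.14 µV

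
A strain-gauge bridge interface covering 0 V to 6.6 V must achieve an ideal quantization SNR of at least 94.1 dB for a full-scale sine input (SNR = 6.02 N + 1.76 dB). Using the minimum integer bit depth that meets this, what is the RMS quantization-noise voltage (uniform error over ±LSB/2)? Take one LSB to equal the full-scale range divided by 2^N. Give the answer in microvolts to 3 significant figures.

29.1 µV

Full-scale range = 6.6 V.
6.02 N + 1.76 ≥ 94.1 gives N ≥ 15.339, so the minimum integer is 16.
One LSB is 6.6 V / 65536 = 100.71 µV.
RMS noise = LSB/√12 = 29.1 µV.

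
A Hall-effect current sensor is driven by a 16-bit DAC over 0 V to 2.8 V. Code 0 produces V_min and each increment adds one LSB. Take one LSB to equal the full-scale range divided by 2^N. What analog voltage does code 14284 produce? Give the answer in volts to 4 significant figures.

0.6103 V

Span = 2.8 V. LSB = 2.8 V / 2^16.
Output = V_min + (14284/65536) × range = 0 + 0.217957 × 2.8 V
      = 0 + 0.610278 = 0.610278 V.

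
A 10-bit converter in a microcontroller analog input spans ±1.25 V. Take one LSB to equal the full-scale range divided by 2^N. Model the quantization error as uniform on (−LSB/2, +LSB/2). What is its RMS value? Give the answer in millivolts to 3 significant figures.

Span: 1.25 V − (-1.25 V) = 2.5 V.
LSB = 2.5 V / 2^10 = 2.4414 mV.
For a uniform distribution on [−LSB/2, +LSB/2], V_rms = LSB/√12 = 2.4414 mV/3.4641 = 0.705 mV.

0.705 mV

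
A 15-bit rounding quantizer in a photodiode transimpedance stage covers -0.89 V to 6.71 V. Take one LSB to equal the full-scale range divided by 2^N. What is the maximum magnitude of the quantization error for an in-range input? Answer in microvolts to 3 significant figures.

116 µV

Range = 6.71 − (-0.89) = 7.6 V.
One LSB is 7.6 V / 32768 = 231.93 µV.
Worst-case error for round-to-nearest is half an LSB: 116 µV.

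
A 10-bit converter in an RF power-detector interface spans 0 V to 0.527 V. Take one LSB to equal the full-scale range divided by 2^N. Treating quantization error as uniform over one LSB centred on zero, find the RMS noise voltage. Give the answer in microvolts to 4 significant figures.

V_FS = 0.527 V.
LSB = 0.527 V ÷ 2^10 = 0.527/1024 V = 0.514648 mV.
V_rms = LSB/√12 = 0.514648 mV / √12 = 148.6 µV.

148.6 µV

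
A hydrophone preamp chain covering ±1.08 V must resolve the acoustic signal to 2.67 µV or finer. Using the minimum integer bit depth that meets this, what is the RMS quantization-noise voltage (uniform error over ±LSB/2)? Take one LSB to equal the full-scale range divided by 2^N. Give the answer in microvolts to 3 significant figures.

0.595 µV

Range = 1.08 − (-1.08) = 2.16 V.
Levels needed ≥ 2.16/2.67 µV = 809000. 2^20 = 1048576 suffices, so N_min = 20.
One LSB is 2.16 V / 1048576 = 2.0599 µV.
V_rms = LSB/√12 = 0.595 µV.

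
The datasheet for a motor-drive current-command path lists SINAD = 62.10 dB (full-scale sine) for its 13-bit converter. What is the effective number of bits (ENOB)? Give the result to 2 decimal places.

ENOB = (62.10 − 1.76)/6.02 = 10.0233 bits.

10.02 bits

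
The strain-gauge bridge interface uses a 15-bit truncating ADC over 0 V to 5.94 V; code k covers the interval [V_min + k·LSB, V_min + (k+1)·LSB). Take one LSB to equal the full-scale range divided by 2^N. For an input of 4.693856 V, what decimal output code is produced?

25893

Range is 5.94 V. LSB = 5.94 V / 2^15 ≈ 181.3 µV.
code = ⌊(V_in − V_min)/LSB⌋ = ⌊(V_in − V_min) × 2^15 / range⌋
     = ⌊(4.693856 − (0)) × 32768 / 5.94⌋ = ⌊4.693856 × 32768/5.94⌋
     = ⌊25893.649⌋ = 25893.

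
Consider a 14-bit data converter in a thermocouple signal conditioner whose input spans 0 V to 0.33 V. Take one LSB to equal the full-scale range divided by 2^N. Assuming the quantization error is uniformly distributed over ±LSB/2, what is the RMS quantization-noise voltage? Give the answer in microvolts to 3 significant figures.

5.81 µV

Range is 0.33 V.
LSB = 0.33 V ÷ 2^14 = 0.33/16384 V = 20.142 µV.
For a uniform distribution on [−LSB/2, +LSB/2], V_rms = LSB/√12 = 20.142 µV/3.4641 = 5.81 µV.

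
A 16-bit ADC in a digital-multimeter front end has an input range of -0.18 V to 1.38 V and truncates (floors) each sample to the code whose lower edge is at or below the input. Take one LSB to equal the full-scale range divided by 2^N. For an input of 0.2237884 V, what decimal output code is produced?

16963

Span: 1.38 V − (-0.18 V) = 1.56 V. LSB = 1.56 V / 2^16 ≈ 23.80 µV.
(V_in − V_min) × 2^16/range = (0.2237884 − (-0.18)) × 65536/1.56 = 16963.254.
Floor → code = 16963.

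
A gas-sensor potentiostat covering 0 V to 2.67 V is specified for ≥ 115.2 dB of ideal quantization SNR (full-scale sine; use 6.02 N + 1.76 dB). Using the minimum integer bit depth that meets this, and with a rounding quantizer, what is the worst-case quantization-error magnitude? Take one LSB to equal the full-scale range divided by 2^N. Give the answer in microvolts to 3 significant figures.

2.55 µV

Range is 2.67 V.
Solving 6.02 N ≥ 115.2 − 1.76: N ≥ 18.844. Round up → N = 19.
LSB = 2.67 V / 2^19 = 5.0926 µV.
|e|_max = LSB/2 = 2.55 µV.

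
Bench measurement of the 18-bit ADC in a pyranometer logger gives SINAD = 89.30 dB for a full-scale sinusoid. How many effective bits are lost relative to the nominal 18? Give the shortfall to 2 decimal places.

3.46 bits

ENOB = (SINAD − 1.76)/6.02 = (89.30 − 1.76)/6.02 = 14.5415 bits.
Shortfall = 18 − 14.5415 = 3.4585 bits.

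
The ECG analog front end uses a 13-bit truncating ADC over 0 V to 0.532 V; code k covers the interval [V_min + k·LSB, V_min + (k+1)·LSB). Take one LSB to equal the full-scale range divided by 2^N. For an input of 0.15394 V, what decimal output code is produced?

Range is 0.532 V. LSB = 0.532 V / 2^13 ≈ 64.94 µV.
V_in − V_min = 0.15394 − (0) = 0.15394 V.
Divide by LSB: 0.15394 × 8192/0.532 = 2370.4445.
Truncating gives code 2370.

2370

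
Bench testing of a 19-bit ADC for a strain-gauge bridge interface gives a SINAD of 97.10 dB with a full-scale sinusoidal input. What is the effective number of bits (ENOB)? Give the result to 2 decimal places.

(97.10 − 1.76) / 6.02 = 95.34/6.02 = 15.8372 effective bits.

15.84 bits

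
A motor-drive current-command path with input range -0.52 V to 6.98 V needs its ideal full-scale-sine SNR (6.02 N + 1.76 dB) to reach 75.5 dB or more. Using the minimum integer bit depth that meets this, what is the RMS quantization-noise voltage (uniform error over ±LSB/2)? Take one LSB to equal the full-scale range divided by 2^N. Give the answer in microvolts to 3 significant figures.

Span: 6.98 V − (-0.52 V) = 7.5 V.
Required N = ⌈(75.5 − 1.76)/6.02⌉ = ⌈12.249⌉ = 13.
LSB = 7.5 V ÷ 2^13 = 7.5/8192 V = 0.91553 mV.
V_rms = LSB/√12 = 264 µV.

264 µV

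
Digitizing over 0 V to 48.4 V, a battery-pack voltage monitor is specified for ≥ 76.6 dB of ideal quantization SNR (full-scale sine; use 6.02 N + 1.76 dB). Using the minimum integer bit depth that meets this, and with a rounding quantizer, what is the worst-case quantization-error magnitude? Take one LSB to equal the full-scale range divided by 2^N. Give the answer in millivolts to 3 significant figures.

2.95 mV

Span = 48.4 V.
6.02 N + 1.76 ≥ 76.6 gives N ≥ 12.432, so the minimum integer is 13.
One LSB is 48.4 V / 8192 = 5.9082 mV.
Max error for round-to-nearest is LSB/2 = 2.95 mV.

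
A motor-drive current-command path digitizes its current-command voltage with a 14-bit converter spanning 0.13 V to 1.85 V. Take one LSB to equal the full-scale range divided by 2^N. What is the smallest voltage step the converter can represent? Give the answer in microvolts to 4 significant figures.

105.0 µV

Full-scale range = 1.85 V − (0.13 V) = 1.72 V.
There are 2^14 = 16384 steps.
LSB = 1.72 V ÷ 2^14 = 1.72/16384 V = 105.0 µV.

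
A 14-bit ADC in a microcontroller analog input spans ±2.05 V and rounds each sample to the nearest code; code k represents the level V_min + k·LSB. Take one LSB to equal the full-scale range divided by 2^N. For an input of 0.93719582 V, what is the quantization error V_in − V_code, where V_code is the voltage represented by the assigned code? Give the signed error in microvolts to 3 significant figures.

The full-scale span is 2.05 − (-2.05) = 4.1 V. LSB = 4.1 V / 2^14 ≈ 250.2 µV.
(0.93719582 − (-2.05)) / LSB = 2.98719582 × 16384/4.1 = 11937.1259. Nearest integer: k = 11937.
Reconstructed level: -2.05 + 11937 × 4.1/16384 V = 0.93716430664 V.
V_in − V_code = 0.93719582 − (0.93716430664) = +31.5 µV.

+31.5 µV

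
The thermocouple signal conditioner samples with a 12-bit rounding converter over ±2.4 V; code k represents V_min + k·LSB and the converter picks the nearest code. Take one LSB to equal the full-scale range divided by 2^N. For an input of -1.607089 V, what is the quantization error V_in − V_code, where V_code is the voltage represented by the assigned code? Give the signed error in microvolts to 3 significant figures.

Span: 2.4 V − (-2.4 V) = 4.8 V. LSB = 4.8 V / 2^12 ≈ 1.172 mV.
(-1.607089 − (-2.4)) / LSB = 0.792911 × 4096/4.8 = 676.6174. Nearest integer: k = 677.
V_code = V_min + k × range/2^12 = -2.4 + 677 × 4.8/4096 = -1.606640625 V.
e = -1.607089 − (-1.606640625) = −448 µV.

−448 µV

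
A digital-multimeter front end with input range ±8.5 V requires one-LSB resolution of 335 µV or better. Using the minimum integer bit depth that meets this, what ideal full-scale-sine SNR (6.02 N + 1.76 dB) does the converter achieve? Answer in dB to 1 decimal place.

98.1 dB

Span: 8.5 V − (-8.5 V) = 17 V.
Required number of levels: 17/335 µV = 50746; smallest N with 2^N ≥ that is 16.
6.02(16) + 1.76 = 98.08 dB.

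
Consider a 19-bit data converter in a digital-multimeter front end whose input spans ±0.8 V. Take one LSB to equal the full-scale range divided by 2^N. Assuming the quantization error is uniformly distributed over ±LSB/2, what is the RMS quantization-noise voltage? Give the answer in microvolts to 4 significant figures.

Span: 0.8 V − (-0.8 V) = 1.6 V.
One LSB is 1.6 V / 524288 = 3.05176 µV.
V_rms = LSB/√12 = 3.05176 µV / √12 = 0.8810 µV.

0.8810 µV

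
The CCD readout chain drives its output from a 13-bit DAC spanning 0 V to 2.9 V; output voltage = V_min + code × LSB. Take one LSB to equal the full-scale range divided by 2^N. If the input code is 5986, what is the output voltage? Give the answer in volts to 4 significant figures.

V_FS = 2.9 V. LSB = 2.9 V / 2^13.
V_out = V_min + code × LSB = 0 V + 5986 × 2.9 V / 8192
      = 0 + 2.11907 = 2.11907 V.

2.119 V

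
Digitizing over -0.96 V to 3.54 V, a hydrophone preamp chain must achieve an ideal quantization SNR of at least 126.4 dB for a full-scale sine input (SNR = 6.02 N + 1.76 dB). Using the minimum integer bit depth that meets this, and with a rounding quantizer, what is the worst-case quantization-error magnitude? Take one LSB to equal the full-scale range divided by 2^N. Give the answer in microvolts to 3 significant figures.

Full-scale range = 3.54 V − (-0.96 V) = 4.5 V.
6.02 N + 1.76 ≥ 126.4 gives N ≥ 20.704, so the minimum integer is 21.
One LSB is 4.5 V / 2097152 = 2.1458 µV.
Max error for round-to-nearest is LSB/2 = 1.07 µV.

1.07 µV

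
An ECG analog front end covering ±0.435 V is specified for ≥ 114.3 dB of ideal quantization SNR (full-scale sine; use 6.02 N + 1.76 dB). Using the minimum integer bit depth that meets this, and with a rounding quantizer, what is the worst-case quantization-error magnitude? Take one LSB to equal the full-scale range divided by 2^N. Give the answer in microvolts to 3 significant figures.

Range = 0.435 − (-0.435) = 0.87 V.
Solving 6.02 N ≥ 114.3 − 1.76: N ≥ 18.694. Round up → N = 19.
Step size = 0.87/524288 V = 1.6594 µV.
|e|_max = LSB/2 = 0.830 µV.

0.830 µV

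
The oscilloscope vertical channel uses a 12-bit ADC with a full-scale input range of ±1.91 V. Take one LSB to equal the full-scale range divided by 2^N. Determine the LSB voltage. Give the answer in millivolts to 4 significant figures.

Full-scale range = 1.91 V − (-1.91 V) = 3.82 V.
Number of codes = 2^12 = 4096.
LSB = 3.82 V / 2^12 = 0.9326 mV.

0.9326 mV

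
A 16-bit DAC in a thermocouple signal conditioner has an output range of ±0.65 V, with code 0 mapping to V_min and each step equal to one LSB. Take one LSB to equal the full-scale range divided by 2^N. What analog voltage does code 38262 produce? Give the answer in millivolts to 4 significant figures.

Full-scale range = 0.65 V − (-0.65 V) = 1.3 V. LSB = 1.3 V / 2^16.
V_out = V_min + code × LSB = -0.65 V + 38262 × 1.3 V / 65536
      = -0.65 V + 0.758981 V = 0.108981 V.

109.0 mV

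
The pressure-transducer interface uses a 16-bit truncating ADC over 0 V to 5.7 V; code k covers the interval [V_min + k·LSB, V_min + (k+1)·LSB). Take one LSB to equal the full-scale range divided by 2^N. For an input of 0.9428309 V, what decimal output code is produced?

Full-scale range = 5.7 V. LSB = 5.7 V / 2^16 ≈ 86.98 µV.
(V_in − V_min) × 2^16/range = (0.9428309 − (0)) × 65536/5.7 = 10840.240.
Floor → code = 10840.

10840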